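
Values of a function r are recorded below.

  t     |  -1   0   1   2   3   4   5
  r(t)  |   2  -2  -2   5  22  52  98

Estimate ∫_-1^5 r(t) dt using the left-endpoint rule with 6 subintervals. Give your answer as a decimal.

Δt = 1.
Sum = 1·[2 + (-2) + (-2) + 5 + 22 + 52] = 77.

77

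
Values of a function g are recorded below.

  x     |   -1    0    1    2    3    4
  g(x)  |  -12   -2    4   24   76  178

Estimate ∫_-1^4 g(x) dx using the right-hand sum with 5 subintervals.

280

Δx = 1.
Sum = 1·[(-2) + 4 + 24 + 76 + 178] = 280.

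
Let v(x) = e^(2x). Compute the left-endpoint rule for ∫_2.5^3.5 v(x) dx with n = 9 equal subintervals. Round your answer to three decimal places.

Δx = (3.5 − 2.5)/9 = 1/9.
Left endpoints: 2.5, 47/18, 49/18, 17/6, 53/18, 55/18, 19/6, 59/18, 61/18.
v(2.5) ≈ 148.413, v(47/18) ≈ 185.346, v(49/18) ≈ 231.469, v(17/6) ≈ 289.069, v(53/18) ≈ 361.004, v(55/18) ≈ 450.839, v(19/6) ≈ 563.030, v(59/18) ≈ 703.140, v(61/18) ≈ 878.115.
Sum = Δx · [v(2.5) + v(47/18) + v(49/18) + ...].
Sum ≈ 423.381.

423.381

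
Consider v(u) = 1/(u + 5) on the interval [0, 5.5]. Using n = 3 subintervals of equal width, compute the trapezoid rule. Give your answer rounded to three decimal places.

0.750

Δu = (5.5 − 0)/3 = 11/6.
v(0) = 0.2, v(11/6) = 6/41, v(11/3) = 3/26, v(5.5) = 2/21.
T_3 = (Δu/2)·[v(u_0) + 2v(u_1) + 2v(u_2) + v(u_3)].
Sum ≈ 0.750.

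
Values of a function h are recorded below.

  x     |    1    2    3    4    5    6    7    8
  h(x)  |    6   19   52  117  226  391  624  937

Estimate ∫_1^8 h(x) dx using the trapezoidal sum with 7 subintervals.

1900.5

Δx = 1.
T_7 = (1/2)·[6 + 2·19 + 2·52 + 2·117 + 2·226 + 2·391 + 2·624 + 937] = 1900.5.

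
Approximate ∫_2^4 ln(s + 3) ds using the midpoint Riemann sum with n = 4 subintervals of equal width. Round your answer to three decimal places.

Δs = (4 − 2)/4 = 0.5.
Midpoints: 2.25, 2.75, 3.25, 3.75.
f(2.25) ≈ 1.658, f(2.75) ≈ 1.749, f(3.25) ≈ 1.833, f(3.75) ≈ 1.910.
Sum = Δs · [f(2.25) + f(2.75) + f(3.25) + f(3.75)].
Sum ≈ 3.575.

3.575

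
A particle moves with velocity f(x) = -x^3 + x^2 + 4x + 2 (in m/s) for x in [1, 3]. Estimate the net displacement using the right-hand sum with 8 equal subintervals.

Δx = (3 − 1)/8 = 0.25.
Right endpoints: 1.25, 1.5, 1.75, 2, 2.25, 2.5, 2.75, 3.
f(1.25) = 6.609375, f(1.5) = 6.875, f(1.75) = 6.703125, f(2) = 6, f(2.25) = 4.671875, f(2.5) = 2.625, f(2.75) = -0.234375, f(3) = -4.
Sum = Δx · [f(1.25) + f(1.5) + f(1.75) + ...].
Sum = 7.3125.

7.3125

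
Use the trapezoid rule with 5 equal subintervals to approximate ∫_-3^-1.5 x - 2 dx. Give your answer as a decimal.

Δx = (-1.5 − (-3))/5 = 0.3.
f(-3) = -5, f(-2.7) = -4.7, f(-2.4) = -4.4, f(-2.1) = -4.1, f(-1.8) = -3.8, f(-1.5) = -3.5.
T_5 = (Δx/2)·[f(x_0) + 2f(x_1) + ... + 2f(x_{4}) + f(x_5)].
Sum = -6.375.

-6.375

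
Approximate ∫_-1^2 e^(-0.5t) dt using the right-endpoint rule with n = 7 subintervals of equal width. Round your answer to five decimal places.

Δt = (2 − (-1))/7 = 3/7.
Right endpoints: -4/7, -1/7, 2/7, 5/7, 8/7, 11/7, 2.
f(-4/7) ≈ 1.33071, f(-1/7) ≈ 1.07404, f(2/7) ≈ 0.86688, f(5/7) ≈ 0.69967, f(8/7) ≈ 0.56472, f(11/7) ≈ 0.45579, f(2) ≈ 0.36788.
Sum = Δt · [f(-4/7) + f(-1/7) + f(2/7) + ...].
Sum ≈ 2.29701.

2.29701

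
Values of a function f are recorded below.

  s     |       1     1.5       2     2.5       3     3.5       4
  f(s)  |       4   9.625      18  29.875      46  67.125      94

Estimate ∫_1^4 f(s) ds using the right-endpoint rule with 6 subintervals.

Δs = 0.5.
Sum = 0.5·[9.625 + 18 + 29.875 + 46 + 67.125 + 94] = 132.3125.

132.3125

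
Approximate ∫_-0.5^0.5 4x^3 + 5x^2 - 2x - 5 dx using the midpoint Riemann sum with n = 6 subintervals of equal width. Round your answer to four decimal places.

-4.5949

Δx = (0.5 − (-0.5))/6 = 1/6.
Midpoints: -5/12, -0.25, -1/12, 1/12, 0.25, 5/12.
f(-5/12) = -775/216, f(-0.25) = -4.25, f(-1/12) = -1037/216, f(1/12) = -277/54, f(0.25) = -5.125, f(5/12) = -505/108.
Sum = Δx · [f(-5/12) + f(-0.25) + f(-1/12) + ...].
Sum ≈ -4.5949.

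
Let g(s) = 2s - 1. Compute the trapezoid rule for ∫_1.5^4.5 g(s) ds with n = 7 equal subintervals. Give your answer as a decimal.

15

Δs = (4.5 − 1.5)/7 = 3/7.
g(1.5) = 2, g(27/14) = 20/7, g(33/14) = 26/7, g(39/14) = 32/7, g(45/14) = 38/7, g(51/14) = 44/7, g(57/14) = 50/7, g(4.5) = 8.
T_7 = (Δs/2)·[g(s_0) + 2g(s_1) + ... + 2g(s_{6}) + g(s_7)].
Sum = 15.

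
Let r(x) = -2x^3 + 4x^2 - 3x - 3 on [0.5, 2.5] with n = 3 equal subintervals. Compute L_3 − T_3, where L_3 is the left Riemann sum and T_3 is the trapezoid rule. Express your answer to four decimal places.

L_3 ≈ -10.240741.
T_3 ≈ -14.574074.
L_3 − T_3 ≈ 4.3333.

4.3333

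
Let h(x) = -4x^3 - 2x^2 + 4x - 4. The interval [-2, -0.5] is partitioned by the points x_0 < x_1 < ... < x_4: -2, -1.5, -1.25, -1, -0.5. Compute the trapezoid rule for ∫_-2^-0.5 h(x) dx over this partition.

Subinterval widths: 0.5, 0.25, 0.25, 0.5.
h(-2) = 12, h(-1.5) = -1, h(-1.25) = -4.3125, h(-1) = -6, h(-0.5) = -6.
On each subinterval the trapezoid contributes (Δx_i/2)·[h(x_{i-1}) + h(x_i)].
Sum = -2.203125.

-2.203125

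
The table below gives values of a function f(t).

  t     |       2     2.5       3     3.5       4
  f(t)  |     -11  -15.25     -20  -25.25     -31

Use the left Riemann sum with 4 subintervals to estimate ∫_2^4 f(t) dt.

-35.75

Δt = 0.5.
Sum = 0.5·[(-11) + (-15.25) + (-20) + (-25.25)] = -35.75.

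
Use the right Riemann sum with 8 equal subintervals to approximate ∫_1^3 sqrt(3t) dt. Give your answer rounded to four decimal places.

Δt = (3 − 1)/8 = 0.25.
Right endpoints: 1.25, 1.5, 1.75, 2, 2.25, 2.5, 2.75, 3.
f(1.25) ≈ 1.9365, f(1.5) ≈ 2.1213, f(1.75) ≈ 2.2913, f(2) ≈ 2.4495, f(2.25) ≈ 2.5981, f(2.5) ≈ 2.7386, f(2.75) ≈ 2.8723, f(3) ≈ 3.0000.
Sum = Δt · [f(1.25) + f(1.5) + f(1.75) + ...].
Sum ≈ 5.0019.

5.0019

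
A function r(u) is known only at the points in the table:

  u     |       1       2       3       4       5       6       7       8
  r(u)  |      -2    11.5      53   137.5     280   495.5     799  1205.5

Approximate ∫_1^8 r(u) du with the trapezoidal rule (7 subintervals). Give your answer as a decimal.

2378.25

Δu = 1.
T_7 = (1/2)·[(-2) + 2·11.5 + 2·53 + 2·137.5 + 2·280 + 2·495.5 + 2·799 + 1205.5] = 2378.25.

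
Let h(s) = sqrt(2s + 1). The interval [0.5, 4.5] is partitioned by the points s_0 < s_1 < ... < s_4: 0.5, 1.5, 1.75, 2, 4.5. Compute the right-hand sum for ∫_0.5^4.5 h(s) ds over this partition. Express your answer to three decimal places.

10.995

Subinterval widths: 1, 0.25, 0.25, 2.5.
Right endpoints: 1.5, 1.75, 2, 4.5.
h(1.5) ≈ 2.000, h(1.75) ≈ 2.121, h(2) ≈ 2.236, h(4.5) ≈ 3.162.
Sum = Σ Δs_i · h(s_i).
Sum ≈ 10.995.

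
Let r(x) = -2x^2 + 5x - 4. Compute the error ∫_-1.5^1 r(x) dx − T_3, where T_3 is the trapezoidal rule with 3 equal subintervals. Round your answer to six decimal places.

Exact integral: ∫_-1.5^1 r(x) dx ≈ -16.04166667.
T_3 ≈ -16.62037037.
Error ≈ -16.04166667 − (-16.62037037) ≈ 0.578704.

0.578704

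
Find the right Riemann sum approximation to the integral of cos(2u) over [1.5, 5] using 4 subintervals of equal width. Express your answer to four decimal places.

Δu = (5 − 1.5)/4 = 0.875.
Right endpoints: 2.375, 3.25, 4.125, 5.
f(2.375) ≈ 0.0376, f(3.25) ≈ 0.9766, f(4.125) ≈ -0.3857, f(5) ≈ -0.8391.
Sum = Δu · [f(2.375) + f(3.25) + f(4.125) + f(5)].
Sum ≈ -0.1843.

-0.1843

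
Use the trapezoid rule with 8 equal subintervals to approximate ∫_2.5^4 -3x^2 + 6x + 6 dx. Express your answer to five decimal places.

Δx = (4 − 2.5)/8 = 0.1875.
f(2.5) = 2.25, f(2.6875) = 0.45703125, f(2.875) = -1.546875, f(3.0625) = -3.76171875, f(3.25) = -6.1875, f(3.4375) = -8.82421875, f(3.625) = -11.671875, f(3.8125) = -14.73046875, f(4) = -18.
T_8 = (Δx/2)·[f(x_0) + 2f(x_1) + ... + 2f(x_{7}) + f(x_8)].
Sum ≈ -10.15137.

-10.15137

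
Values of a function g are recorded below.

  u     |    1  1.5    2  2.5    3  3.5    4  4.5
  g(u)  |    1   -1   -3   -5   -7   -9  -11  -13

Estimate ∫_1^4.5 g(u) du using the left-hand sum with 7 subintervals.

Δu = 0.5.
Sum = 0.5·[1 + (-1) + (-3) + (-5) + (-7) + (-9) + (-11)] = -17.5.

-17.5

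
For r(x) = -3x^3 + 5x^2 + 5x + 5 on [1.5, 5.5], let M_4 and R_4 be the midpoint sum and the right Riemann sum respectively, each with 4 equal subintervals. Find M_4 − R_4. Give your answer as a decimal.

M_4 = -312.
R_4 = -503.
M_4 − R_4 = 191.

191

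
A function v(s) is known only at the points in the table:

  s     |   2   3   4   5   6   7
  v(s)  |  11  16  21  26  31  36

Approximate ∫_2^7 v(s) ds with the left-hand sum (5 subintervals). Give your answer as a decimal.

Δs = 1.
Sum = 1·[11 + 16 + 21 + 26 + 31] = 105.

105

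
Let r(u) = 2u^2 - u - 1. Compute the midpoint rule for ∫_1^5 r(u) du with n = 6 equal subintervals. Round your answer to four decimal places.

Δu = (5 − 1)/6 = 2/3.
Midpoints: 4/3, 2, 8/3, 10/3, 4, 14/3.
r(4/3) = 11/9, r(2) = 5, r(8/3) = 95/9, r(10/3) = 161/9, r(4) = 27, r(14/3) = 341/9.
Sum = Δu · [r(4/3) + r(2) + r(8/3) + ...].
Sum ≈ 66.3704.

66.3704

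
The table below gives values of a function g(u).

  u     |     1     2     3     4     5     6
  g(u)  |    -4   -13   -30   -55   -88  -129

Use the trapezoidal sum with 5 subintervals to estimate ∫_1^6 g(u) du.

Δu = 1.
T_5 = (1/2)·[(-4) + 2·(-13) + 2·(-30) + 2·(-55) + 2·(-88) + (-129)] = -252.5.

-252.5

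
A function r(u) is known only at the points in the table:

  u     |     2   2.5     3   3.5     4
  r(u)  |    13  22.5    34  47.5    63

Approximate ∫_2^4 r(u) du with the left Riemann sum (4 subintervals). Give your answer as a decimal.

Δu = 0.5.
Sum = 0.5·[13 + 22.5 + 34 + 47.5] = 58.5.

58.5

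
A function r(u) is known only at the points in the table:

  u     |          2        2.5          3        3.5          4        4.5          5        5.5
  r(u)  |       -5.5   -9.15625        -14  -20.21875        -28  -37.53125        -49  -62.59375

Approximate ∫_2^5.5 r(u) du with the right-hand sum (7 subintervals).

Δu = 0.5.
Sum = 0.5·[(-9.15625) + (-14) + (-20.21875) + (-28) + (-37.53125) + (-49) + (-62.59375)] = -110.25.

-110.25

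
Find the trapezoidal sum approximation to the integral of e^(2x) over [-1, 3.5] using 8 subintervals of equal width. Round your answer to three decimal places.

604.888

Δx = (3.5 − (-1))/8 = 0.5625.
f(-1) ≈ 0.135, f(-0.4375) ≈ 0.417, f(0.125) ≈ 1.284, f(0.6875) ≈ 3.955, f(1.25) ≈ 12.182, f(1.8125) ≈ 37.525, f(2.375) ≈ 115.584, f(2.9375) ≈ 356.025, f(3.5) ≈ 1096.633.
T_8 = (Δx/2)·[f(x_0) + 2f(x_1) + ... + 2f(x_{7}) + f(x_8)].
Sum ≈ 604.888.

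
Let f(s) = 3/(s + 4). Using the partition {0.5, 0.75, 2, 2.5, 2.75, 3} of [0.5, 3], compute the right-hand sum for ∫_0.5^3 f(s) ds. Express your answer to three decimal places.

Subinterval widths: 0.25, 1.25, 0.5, 0.25, 0.25.
Right endpoints: 0.75, 2, 2.5, 2.75, 3.
f(0.75) = 12/19, f(2) = 0.5, f(2.5) = 6/13, f(2.75) = 4/9, f(3) = 3/7.
Sum = Σ Δs_i · f(s_i).
Sum ≈ 1.232.

1.232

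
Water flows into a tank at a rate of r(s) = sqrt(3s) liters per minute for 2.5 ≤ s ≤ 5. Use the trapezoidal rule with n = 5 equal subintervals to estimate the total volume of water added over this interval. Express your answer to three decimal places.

8.342

Δs = (5 − 2.5)/5 = 0.5.
r(2.5) ≈ 2.739, r(3) ≈ 3.000, r(3.5) ≈ 3.240, r(4) ≈ 3.464, r(4.5) ≈ 3.674, r(5) ≈ 3.873.
T_5 = (Δs/2)·[r(s_0) + 2r(s_1) + ... + 2r(s_{4}) + r(s_5)].
Sum ≈ 8.342.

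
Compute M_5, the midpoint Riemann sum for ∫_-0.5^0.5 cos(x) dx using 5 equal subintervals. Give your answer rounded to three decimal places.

Δx = (0.5 − (-0.5))/5 = 0.2.
Midpoints: -0.4, -0.2, 0, 0.2, 0.4.
f(-0.4) ≈ 0.921, f(-0.2) ≈ 0.980, f(0) ≈ 1.000, f(0.2) ≈ 0.980, f(0.4) ≈ 0.921.
Sum = Δx · [f(-0.4) + f(-0.2) + f(0) + f(0.2) + f(0.4)].
Sum ≈ 0.960.

0.960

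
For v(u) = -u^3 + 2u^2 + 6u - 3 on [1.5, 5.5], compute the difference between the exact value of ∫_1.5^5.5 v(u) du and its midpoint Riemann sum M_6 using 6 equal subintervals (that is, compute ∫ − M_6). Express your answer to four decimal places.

-1.2593

Exact integral: ∫_1.5^5.5 v(u) du ≈ -46.833333.
M_6 ≈ -45.574074.
Error ≈ -46.833333 − (-45.574074) ≈ -1.2593.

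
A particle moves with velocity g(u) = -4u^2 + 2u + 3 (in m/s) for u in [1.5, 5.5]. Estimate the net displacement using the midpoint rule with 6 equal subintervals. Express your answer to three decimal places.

-176.741

Δu = (5.5 − 1.5)/6 = 2/3.
Midpoints: 11/6, 2.5, 19/6, 23/6, 4.5, 31/6.
g(11/6) = -61/9, g(2.5) = -17, g(19/6) = -277/9, g(23/6) = -433/9, g(4.5) = -69, g(31/6) = -841/9.
Sum = Δu · [g(11/6) + g(2.5) + g(19/6) + ...].
Sum ≈ -176.741.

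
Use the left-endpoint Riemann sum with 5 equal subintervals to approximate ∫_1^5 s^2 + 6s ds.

94.56

Δs = (5 − 1)/5 = 0.8.
Left endpoints: 1, 1.8, 2.6, 3.4, 4.2.
f(1) = 7, f(1.8) = 14.04, f(2.6) = 22.36, f(3.4) = 31.96, f(4.2) = 42.84.
Sum = Δs · [f(1) + f(1.8) + f(2.6) + f(3.4) + f(4.2)].
Sum = 94.56.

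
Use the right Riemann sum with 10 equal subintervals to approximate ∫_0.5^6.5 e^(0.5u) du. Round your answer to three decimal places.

56.732

Δu = (6.5 − 0.5)/10 = 0.6.
Right endpoints: 1.1, 1.7, 2.3, 2.9, 3.5, 4.1, 4.7, 5.3, 5.9, 6.5.
f(1.1) ≈ 1.733, f(1.7) ≈ 2.340, f(2.3) ≈ 3.158, f(2.9) ≈ 4.263, f(3.5) ≈ 5.755, f(4.1) ≈ 7.768, f(4.7) ≈ 10.486, f(5.3) ≈ 14.154, f(5.9) ≈ 19.106, f(6.5) ≈ 25.790.
Sum = Δu · [f(1.1) + f(1.7) + f(2.3) + ...].
Sum ≈ 56.732.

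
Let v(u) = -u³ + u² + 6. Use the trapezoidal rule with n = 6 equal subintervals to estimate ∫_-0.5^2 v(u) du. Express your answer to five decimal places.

13.63354

Δu = (2 − (-0.5))/6 = 5/12.
v(-0.5) = 6.375, v(-1/12) = 10381/1728, v(1/3) = 164/27, v(0.75) = 6.140625, v(7/6) = 1247/216, v(19/12) = 7841/1728, v(2) = 2.
T_6 = (Δu/2)·[v(u_0) + 2v(u_1) + ... + 2v(u_{5}) + v(u_6)].
Sum ≈ 13.63354.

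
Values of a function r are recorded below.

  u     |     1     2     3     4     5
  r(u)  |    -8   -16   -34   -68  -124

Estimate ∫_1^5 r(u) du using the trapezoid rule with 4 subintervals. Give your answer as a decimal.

-184

Δu = 1.
T_4 = (1/2)·[(-8) + 2·(-16) + 2·(-34) + 2·(-68) + (-124)] = -184.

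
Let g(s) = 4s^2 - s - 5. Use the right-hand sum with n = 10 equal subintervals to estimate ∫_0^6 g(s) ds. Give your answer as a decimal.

282.84

Δs = (6 − 0)/10 = 0.6.
Right endpoints: 0.6, 1.2, 1.8, 2.4, 3, 3.6, 4.2, 4.8, 5.4, 6.
g(0.6) = -4.16, g(1.2) = -0.44, g(1.8) = 6.16, g(2.4) = 15.64, g(3) = 28, g(3.6) = 43.24, g(4.2) = 61.36, g(4.8) = 82.36, g(5.4) = 106.24, g(6) = 133.
Sum = Δs · [g(0.6) + g(1.2) + g(1.8) + ...].
Sum = 282.84.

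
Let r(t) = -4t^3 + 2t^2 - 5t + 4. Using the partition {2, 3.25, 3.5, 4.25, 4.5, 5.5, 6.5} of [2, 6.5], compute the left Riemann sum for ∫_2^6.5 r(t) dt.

-1233.03125

Subinterval widths: 1.25, 0.25, 0.75, 0.25, 1, 1.
Left endpoints: 2, 3.25, 3.5, 4.25, 4.5, 5.5.
r(2) = -30, r(3.25) = -128.4375, r(3.5) = -160.5, r(4.25) = -288.1875, r(4.5) = -342.5, r(5.5) = -628.5.
Sum = Σ Δt_i · r(t_i).
Sum = -1233.03125.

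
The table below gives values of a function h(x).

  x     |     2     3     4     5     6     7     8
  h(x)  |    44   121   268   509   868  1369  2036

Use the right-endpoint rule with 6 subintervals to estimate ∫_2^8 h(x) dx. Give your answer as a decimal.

Δx = 1.
Sum = 1·[121 + 268 + 509 + 868 + 1369 + 2036] = 5171.

5171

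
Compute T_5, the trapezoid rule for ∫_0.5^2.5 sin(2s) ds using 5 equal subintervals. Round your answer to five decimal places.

0.12140

Δs = (2.5 − 0.5)/5 = 0.4.
f(0.5) ≈ 0.84147, f(0.9) ≈ 0.97385, f(1.3) ≈ 0.51550, f(1.7) ≈ -0.25554, f(2.1) ≈ -0.87158, f(2.5) ≈ -0.95892.
T_5 = (Δs/2)·[f(s_0) + 2f(s_1) + ... + 2f(s_{4}) + f(s_5)].
Sum ≈ 0.12140.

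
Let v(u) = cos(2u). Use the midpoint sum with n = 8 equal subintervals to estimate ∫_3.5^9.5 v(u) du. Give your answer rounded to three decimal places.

-0.279

Δu = (9.5 − 3.5)/8 = 0.75.
Midpoints: 3.875, 4.625, 5.375, 6.125, 6.875, 7.625, 8.375, 9.125.
v(3.875) ≈ 0.104, v(4.625) ≈ -0.985, v(5.375) ≈ -0.243, v(6.125) ≈ 0.950, v(6.875) ≈ 0.378, v(7.625) ≈ -0.897, v(8.375) ≈ -0.504, v(9.125) ≈ 0.826.
Sum = Δu · [v(3.875) + v(4.625) + v(5.375) + ...].
Sum ≈ -0.279.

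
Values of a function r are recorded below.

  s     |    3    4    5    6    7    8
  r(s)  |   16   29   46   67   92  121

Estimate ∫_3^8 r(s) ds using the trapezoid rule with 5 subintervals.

Δs = 1.
T_5 = (1/2)·[16 + 2·29 + 2·46 + 2·67 + 2·92 + 121] = 302.5.

302.5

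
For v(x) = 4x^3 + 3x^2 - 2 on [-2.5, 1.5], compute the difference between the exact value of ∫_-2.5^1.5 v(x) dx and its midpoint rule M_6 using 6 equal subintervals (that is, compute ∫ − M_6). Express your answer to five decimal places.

-0.44444

Exact integral: ∫_-2.5^1.5 v(x) dx = -23.
M_6 ≈ -22.5555556.
Error ≈ -23 − (-22.5555556) ≈ -0.44444.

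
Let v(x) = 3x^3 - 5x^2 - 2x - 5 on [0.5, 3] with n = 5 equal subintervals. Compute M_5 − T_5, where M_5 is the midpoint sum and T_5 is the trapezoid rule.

M_5 = -5.8984375.
T_5 = -4.21875.
M_5 − T_5 = -1.6796875.

-1.6796875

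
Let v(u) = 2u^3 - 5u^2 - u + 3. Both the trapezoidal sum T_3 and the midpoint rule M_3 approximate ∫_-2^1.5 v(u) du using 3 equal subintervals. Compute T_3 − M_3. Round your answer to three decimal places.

-7.741

T_3 ≈ -18.21296.
M_3 ≈ -10.47164.
T_3 − M_3 ≈ -7.741.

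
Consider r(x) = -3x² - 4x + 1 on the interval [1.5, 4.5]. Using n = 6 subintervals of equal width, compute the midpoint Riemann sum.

Δx = (4.5 − 1.5)/6 = 0.5.
Midpoints: 1.75, 2.25, 2.75, 3.25, 3.75, 4.25.
r(1.75) = -15.1875, r(2.25) = -23.1875, r(2.75) = -32.6875, r(3.25) = -43.6875, r(3.75) = -56.1875, r(4.25) = -70.1875.
Sum = Δx · [r(1.75) + r(2.25) + r(2.75) + ...].
Sum = -120.5625.

-120.5625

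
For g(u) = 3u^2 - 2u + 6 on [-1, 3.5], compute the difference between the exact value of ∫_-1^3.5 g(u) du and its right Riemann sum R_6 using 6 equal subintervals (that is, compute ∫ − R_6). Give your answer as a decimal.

Exact integral: ∫_-1^3.5 g(u) du = 59.625.
R_6 = 70.171875.
Error = 59.625 − 70.171875 = -10.546875.

-10.546875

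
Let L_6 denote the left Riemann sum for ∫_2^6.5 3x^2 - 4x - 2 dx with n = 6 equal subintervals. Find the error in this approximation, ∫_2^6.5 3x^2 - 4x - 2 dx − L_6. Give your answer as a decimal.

Exact integral: ∫_2^6.5 f(x) dx = 181.125.
L_6 = 146.109375.
Error = 181.125 − 146.109375 = 35.015625.

35.015625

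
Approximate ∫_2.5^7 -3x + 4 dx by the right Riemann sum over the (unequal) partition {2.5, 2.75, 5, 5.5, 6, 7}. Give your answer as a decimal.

-56.0625

Subinterval widths: 0.25, 2.25, 0.5, 0.5, 1.
Right endpoints: 2.75, 5, 5.5, 6, 7.
f(2.75) = -4.25, f(5) = -11, f(5.5) = -12.5, f(6) = -14, f(7) = -17.
Sum = Σ Δx_i · f(x_i).
Sum = -56.0625.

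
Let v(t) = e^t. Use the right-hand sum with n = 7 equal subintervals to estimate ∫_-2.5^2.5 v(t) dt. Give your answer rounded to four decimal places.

Δt = (2.5 − (-2.5))/7 = 5/7.
Right endpoints: -25/14, -15/14, -5/14, 5/14, 15/14, 25/14, 2.5.
v(-25/14) ≈ 0.1677, v(-15/14) ≈ 0.3425, v(-5/14) ≈ 0.6997, v(5/14) ≈ 1.4292, v(15/14) ≈ 2.9195, v(25/14) ≈ 5.9638, v(2.5) ≈ 12.1825.
Sum = Δt · [v(-25/14) + v(-15/14) + v(-5/14) + ...].
Sum ≈ 16.9321.

16.9321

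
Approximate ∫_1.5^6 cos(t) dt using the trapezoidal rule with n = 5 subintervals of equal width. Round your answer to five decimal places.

-1.18953

Δt = (6 − 1.5)/5 = 0.9.
f(1.5) ≈ 0.07074, f(2.4) ≈ -0.73739, f(3.3) ≈ -0.98748, f(4.2) ≈ -0.49026, f(5.1) ≈ 0.37798, f(6) ≈ 0.96017.
T_5 = (Δt/2)·[f(t_0) + 2f(t_1) + ... + 2f(t_{4}) + f(t_5)].
Sum ≈ -1.18953.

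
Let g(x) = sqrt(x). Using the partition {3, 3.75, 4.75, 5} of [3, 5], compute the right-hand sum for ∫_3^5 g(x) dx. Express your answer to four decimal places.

4.1908

Subinterval widths: 0.75, 1, 0.25.
Right endpoints: 3.75, 4.75, 5.
g(3.75) ≈ 1.9365, g(4.75) ≈ 2.1794, g(5) ≈ 2.2361.
Sum = Σ Δx_i · g(x_i).
Sum ≈ 4.1908.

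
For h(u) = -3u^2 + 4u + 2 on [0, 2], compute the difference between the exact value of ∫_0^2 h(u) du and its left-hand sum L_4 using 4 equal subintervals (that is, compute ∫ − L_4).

Exact integral: ∫_0^2 h(u) du = 4.
L_4 = 4.75.
Error = 4 − 4.75 = -0.75.

-0.75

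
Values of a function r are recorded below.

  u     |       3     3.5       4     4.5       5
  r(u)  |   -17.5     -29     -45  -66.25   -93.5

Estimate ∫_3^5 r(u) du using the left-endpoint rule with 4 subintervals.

-78.875

Δu = 0.5.
Sum = 0.5·[(-17.5) + (-29) + (-45) + (-66.25)] = -78.875.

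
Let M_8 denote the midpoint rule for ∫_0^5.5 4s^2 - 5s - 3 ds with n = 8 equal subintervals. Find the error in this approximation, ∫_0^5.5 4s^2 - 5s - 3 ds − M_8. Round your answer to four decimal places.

Exact integral: ∫_0^5.5 f(s) ds ≈ 129.708333.
M_8 ≈ 128.841797.
Error ≈ 129.708333 − 128.841797 ≈ 0.8665.

0.8665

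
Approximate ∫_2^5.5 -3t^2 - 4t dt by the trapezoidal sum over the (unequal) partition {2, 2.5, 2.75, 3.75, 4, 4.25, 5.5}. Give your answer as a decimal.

Subinterval widths: 0.5, 0.25, 1, 0.25, 0.25, 1.25.
f(2) = -20, f(2.5) = -28.75, f(2.75) = -33.6875, f(3.75) = -57.1875, f(4) = -64, f(4.25) = -71.1875, f(5.5) = -112.75.
On each subinterval the trapezoid contributes (Δt_i/2)·[f(t_{i-1}) + f(t_i)].
Sum = -212.4375.

-212.4375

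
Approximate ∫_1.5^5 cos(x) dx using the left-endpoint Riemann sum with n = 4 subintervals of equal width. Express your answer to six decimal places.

-1.923128

Δx = (5 − 1.5)/4 = 0.875.
Left endpoints: 1.5, 2.375, 3.25, 4.125.
f(1.5) ≈ 0.070737, f(2.375) ≈ -0.720278, f(3.25) ≈ -0.994130, f(4.125) ≈ -0.554190.
Sum = Δx · [f(1.5) + f(2.375) + f(3.25) + f(4.125)].
Sum ≈ -1.923128.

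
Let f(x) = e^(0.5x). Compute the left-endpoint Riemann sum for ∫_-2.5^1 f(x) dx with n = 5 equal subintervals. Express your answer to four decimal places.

2.2754

Δx = (1 − (-2.5))/5 = 0.7.
Left endpoints: -2.5, -1.8, -1.1, -0.4, 0.3.
f(-2.5) ≈ 0.2865, f(-1.8) ≈ 0.4066, f(-1.1) ≈ 0.5769, f(-0.4) ≈ 0.8187, f(0.3) ≈ 1.1618.
Sum = Δx · [f(-2.5) + f(-1.8) + f(-1.1) + f(-0.4) + f(0.3)].
Sum ≈ 2.2754.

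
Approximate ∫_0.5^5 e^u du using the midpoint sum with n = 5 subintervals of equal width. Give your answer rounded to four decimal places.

Δu = (5 − 0.5)/5 = 0.9.
Midpoints: 0.95, 1.85, 2.75, 3.65, 4.55.
f(0.95) ≈ 2.5857, f(1.85) ≈ 6.3598, f(2.75) ≈ 15.6426, f(3.65) ≈ 38.4747, f(4.55) ≈ 94.6324.
Sum = Δu · [f(0.95) + f(1.85) + f(2.75) + f(3.65) + f(4.55)].
Sum ≈ 141.9257.

141.9257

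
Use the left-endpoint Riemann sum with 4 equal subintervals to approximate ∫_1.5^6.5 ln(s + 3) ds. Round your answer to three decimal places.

Δs = (6.5 − 1.5)/4 = 1.25.
Left endpoints: 1.5, 2.75, 4, 5.25.
f(1.5) ≈ 1.504, f(2.75) ≈ 1.749, f(4) ≈ 1.946, f(5.25) ≈ 2.110.
Sum = Δs · [f(1.5) + f(2.75) + f(4) + f(5.25)].
Sum ≈ 9.137.

9.137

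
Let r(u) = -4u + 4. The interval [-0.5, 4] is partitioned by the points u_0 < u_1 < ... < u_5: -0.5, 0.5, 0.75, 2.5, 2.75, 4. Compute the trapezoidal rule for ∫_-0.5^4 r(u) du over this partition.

Subinterval widths: 1, 0.25, 1.75, 0.25, 1.25.
r(-0.5) = 6, r(0.5) = 2, r(0.75) = 1, r(2.5) = -6, r(2.75) = -7, r(4) = -12.
On each subinterval the trapezoid contributes (Δu_i/2)·[r(u_{i-1}) + r(u_i)].
Sum = -13.5.

-13.5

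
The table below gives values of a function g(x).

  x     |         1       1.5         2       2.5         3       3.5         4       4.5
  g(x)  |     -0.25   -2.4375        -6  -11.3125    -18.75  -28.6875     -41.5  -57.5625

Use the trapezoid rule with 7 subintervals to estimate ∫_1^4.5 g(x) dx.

-68.796875

Δx = 0.5.
T_7 = (0.5/2)·[(-0.25) + 2·(-2.4375) + 2·(-6) + 2·(-11.3125) + 2·(-18.75) + 2·(-28.6875) + 2·(-41.5) + (-57.5625)] = -68.796875.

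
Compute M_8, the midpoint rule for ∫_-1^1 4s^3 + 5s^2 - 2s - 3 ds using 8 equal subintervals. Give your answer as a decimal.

Δs = (1 − (-1))/8 = 0.25.
Midpoints: -0.875, -0.625, -0.375, -0.125, 0.125, 0.375, 0.625, 0.875.
f(-0.875) = -0.1015625, f(-0.625) = -0.7734375, f(-0.375) = -1.7578125, f(-0.125) = -2.6796875, f(0.125) = -3.1640625, f(0.375) = -2.8359375, f(0.625) = -1.3203125, f(0.875) = 1.7578125.
Sum = Δs · [f(-0.875) + f(-0.625) + f(-0.375) + ...].
Sum = -2.71875.

-2.71875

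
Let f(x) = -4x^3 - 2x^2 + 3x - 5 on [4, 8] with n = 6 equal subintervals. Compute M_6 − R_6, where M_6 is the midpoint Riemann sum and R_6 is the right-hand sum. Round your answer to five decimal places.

658.22222

M_6 ≈ -4075.7037037.
R_6 ≈ -4733.9259259.
M_6 − R_6 ≈ 658.22222.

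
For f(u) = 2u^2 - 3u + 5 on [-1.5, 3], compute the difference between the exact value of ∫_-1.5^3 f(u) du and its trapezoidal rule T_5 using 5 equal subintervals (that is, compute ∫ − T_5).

-1.215

Exact integral: ∫_-1.5^3 f(u) du = 32.625.
T_5 = 33.84.
Error = 32.625 − 33.84 = -1.215.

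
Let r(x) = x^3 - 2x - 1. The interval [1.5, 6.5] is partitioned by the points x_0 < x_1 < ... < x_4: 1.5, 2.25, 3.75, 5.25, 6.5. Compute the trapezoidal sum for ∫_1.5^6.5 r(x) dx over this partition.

Subinterval widths: 0.75, 1.5, 1.5, 1.25.
r(1.5) = -0.625, r(2.25) = 5.890625, r(3.75) = 44.234375, r(5.25) = 133.203125, r(6.5) = 260.625.
On each subinterval the trapezoid contributes (Δx_i/2)·[r(x_{i-1}) + r(x_i)].
Sum = 418.7890625.

418.7890625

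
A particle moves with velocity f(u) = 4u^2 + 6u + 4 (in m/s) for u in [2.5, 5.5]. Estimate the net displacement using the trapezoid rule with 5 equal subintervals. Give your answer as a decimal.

285.72

Δu = (5.5 − 2.5)/5 = 0.6.
f(2.5) = 44, f(3.1) = 61.04, f(3.7) = 80.96, f(4.3) = 103.76, f(4.9) = 129.44, f(5.5) = 158.
T_5 = (Δu/2)·[f(u_0) + 2f(u_1) + ... + 2f(u_{4}) + f(u_5)].
Sum = 285.72.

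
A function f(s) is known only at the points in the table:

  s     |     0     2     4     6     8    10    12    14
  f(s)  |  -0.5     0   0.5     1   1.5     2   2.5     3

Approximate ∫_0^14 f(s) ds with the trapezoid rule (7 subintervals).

17.5

Δs = 2.
T_7 = (2/2)·[(-0.5) + 2·0 + 2·0.5 + 2·1 + 2·1.5 + 2·2 + 2·2.5 + 3] = 17.5.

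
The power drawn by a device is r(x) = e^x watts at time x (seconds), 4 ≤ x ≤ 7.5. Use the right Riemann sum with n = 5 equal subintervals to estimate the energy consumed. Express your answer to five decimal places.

Δx = (7.5 − 4)/5 = 0.7.
Right endpoints: 4.7, 5.4, 6.1, 6.8, 7.5.
r(4.7) ≈ 109.94717, r(5.4) ≈ 221.40642, r(6.1) ≈ 445.85777, r(6.8) ≈ 897.84729, r(7.5) ≈ 1808.04241.
Sum = Δx · [r(4.7) + r(5.4) + r(6.1) + r(6.8) + r(7.5)].
Sum ≈ 2438.17075.

2438.17075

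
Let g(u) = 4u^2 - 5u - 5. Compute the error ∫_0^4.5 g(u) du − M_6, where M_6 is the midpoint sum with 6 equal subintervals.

0.84375

Exact integral: ∫_0^4.5 g(u) du = 48.375.
M_6 = 47.53125.
Error = 48.375 − 47.53125 = 0.84375.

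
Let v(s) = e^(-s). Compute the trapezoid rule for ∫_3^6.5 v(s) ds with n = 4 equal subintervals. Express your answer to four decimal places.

Δs = (6.5 − 3)/4 = 0.875.
v(3) ≈ 0.0498, v(3.875) ≈ 0.0208, v(4.75) ≈ 0.0087, v(5.625) ≈ 0.0036, v(6.5) ≈ 0.0015.
T_4 = (Δs/2)·[v(s_0) + 2v(s_1) + 2v(s_2) + 2v(s_3) + v(s_4)].
Sum ≈ 0.0513.

0.0513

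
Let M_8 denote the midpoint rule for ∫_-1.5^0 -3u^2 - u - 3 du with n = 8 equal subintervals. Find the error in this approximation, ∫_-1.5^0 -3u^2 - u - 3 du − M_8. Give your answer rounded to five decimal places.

Exact integral: ∫_-1.5^0 f(u) du = -6.75.
M_8 ≈ -6.7368164.
Error ≈ -6.75 − (-6.7368164) ≈ -0.01318.

-0.01318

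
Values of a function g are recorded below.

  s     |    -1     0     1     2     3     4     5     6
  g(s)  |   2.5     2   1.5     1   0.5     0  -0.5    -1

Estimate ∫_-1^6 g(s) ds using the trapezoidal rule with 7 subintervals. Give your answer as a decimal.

5.25

Δs = 1.
T_7 = (1/2)·[2.5 + 2·2 + 2·1.5 + 2·1 + 2·0.5 + 2·0 + 2·(-0.5) + (-1)] = 5.25.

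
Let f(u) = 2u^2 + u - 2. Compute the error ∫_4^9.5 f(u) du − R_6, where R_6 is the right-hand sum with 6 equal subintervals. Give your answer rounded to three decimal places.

Exact integral: ∫_4^9.5 f(u) du ≈ 555.04167.
R_6 ≈ 627.16551.
Error ≈ 555.04167 − 627.16551 ≈ -72.124.

-72.124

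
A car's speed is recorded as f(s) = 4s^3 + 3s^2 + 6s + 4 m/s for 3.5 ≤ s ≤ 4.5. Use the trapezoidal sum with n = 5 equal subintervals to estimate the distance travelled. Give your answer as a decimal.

336.59

Δs = (4.5 − 3.5)/5 = 0.2.
f(3.5) = 233.25, f(3.7) = 269.882, f(3.9) = 310.306, f(4.1) = 354.714, f(4.3) = 403.298, f(4.5) = 456.25.
T_5 = (Δs/2)·[f(s_0) + 2f(s_1) + ... + 2f(s_{4}) + f(s_5)].
Sum = 336.59.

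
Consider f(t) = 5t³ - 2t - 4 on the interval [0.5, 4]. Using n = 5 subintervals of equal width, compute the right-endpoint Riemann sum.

409.15

Δt = (4 − 0.5)/5 = 0.7.
Right endpoints: 1.2, 1.9, 2.6, 3.3, 4.
f(1.2) = 2.24, f(1.9) = 26.495, f(2.6) = 78.68, f(3.3) = 169.085, f(4) = 308.
Sum = Δt · [f(1.2) + f(1.9) + f(2.6) + f(3.3) + f(4)].
Sum = 409.15.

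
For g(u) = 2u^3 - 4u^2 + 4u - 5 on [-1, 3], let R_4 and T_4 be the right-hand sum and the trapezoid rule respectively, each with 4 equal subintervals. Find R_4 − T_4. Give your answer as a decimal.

R_4 = 20.
T_4 = 0.
R_4 − T_4 = 20.

20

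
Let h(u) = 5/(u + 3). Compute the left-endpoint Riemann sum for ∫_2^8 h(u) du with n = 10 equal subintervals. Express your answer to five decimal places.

4.11068

Δu = (8 − 2)/10 = 0.6.
Left endpoints: 2, 2.6, 3.2, 3.8, 4.4, 5, 5.6, 6.2, 6.8, 7.4.
h(2) = 1, h(2.6) = 25/28, h(3.2) = 25/31, h(3.8) = 25/34, h(4.4) = 25/37, h(5) = 0.625, h(5.6) = 25/43, h(6.2) = 25/46, h(6.8) = 25/49, h(7.4) = 25/52.
Sum = Δu · [h(2) + h(2.6) + h(3.2) + ...].
Sum ≈ 4.11068.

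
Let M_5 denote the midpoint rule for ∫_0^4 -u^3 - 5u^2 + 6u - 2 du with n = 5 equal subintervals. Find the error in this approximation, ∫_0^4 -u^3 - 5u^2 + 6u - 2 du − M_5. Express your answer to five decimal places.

-2.34667

Exact integral: ∫_0^4 f(u) du ≈ -130.6666667.
M_5 = -128.32.
Error ≈ -130.6666667 − (-128.32) ≈ -2.34667.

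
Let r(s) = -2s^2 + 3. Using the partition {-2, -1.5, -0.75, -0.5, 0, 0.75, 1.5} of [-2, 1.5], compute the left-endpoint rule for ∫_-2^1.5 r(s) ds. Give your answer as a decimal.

Subinterval widths: 0.5, 0.75, 0.25, 0.5, 0.75, 0.75.
Left endpoints: -2, -1.5, -0.75, -0.5, 0, 0.75.
r(-2) = -5, r(-1.5) = -1.5, r(-0.75) = 1.875, r(-0.5) = 2.5, r(0) = 3, r(0.75) = 1.875.
Sum = Σ Δs_i · r(s_i).
Sum = 1.75.

1.75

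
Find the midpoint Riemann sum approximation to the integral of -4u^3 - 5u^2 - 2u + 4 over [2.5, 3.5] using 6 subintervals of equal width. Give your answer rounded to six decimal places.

Δu = (3.5 − 2.5)/6 = 1/6.
Midpoints: 31/12, 2.75, 35/12, 37/12, 3.25, 41/12.
f(31/12) = -22355/216, f(2.75) = -122.5, f(35/12) = -31021/216, f(37/12) = -18031/108, f(3.25) = -192.625, f(41/12) = -5960/27.
Sum = Δu · [f(31/12) + f(2.75) + f(35/12) + ...].
Sum ≈ -158.321759.

-158.321759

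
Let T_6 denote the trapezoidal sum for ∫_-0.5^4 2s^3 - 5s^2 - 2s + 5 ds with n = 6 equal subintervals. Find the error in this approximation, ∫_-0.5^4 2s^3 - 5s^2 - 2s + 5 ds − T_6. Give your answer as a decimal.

-2.3203125

Exact integral: ∫_-0.5^4 f(s) ds = 27.84375.
T_6 = 30.1640625.
Error = 27.84375 − 30.1640625 = -2.3203125.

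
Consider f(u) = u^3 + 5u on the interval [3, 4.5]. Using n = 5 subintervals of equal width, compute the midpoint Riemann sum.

Δu = (4.5 − 3)/5 = 0.3.
Midpoints: 3.15, 3.45, 3.75, 4.05, 4.35.
f(3.15) = 47.005875, f(3.45) = 58.313625, f(3.75) = 71.484375, f(4.05) = 86.680125, f(4.35) = 104.062875.
Sum = Δu · [f(3.15) + f(3.45) + f(3.75) + f(4.05) + f(4.35)].
Sum = 110.2640625.

110.2640625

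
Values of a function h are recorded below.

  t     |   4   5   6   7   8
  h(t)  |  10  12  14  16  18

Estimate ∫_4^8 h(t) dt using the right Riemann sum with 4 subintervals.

Δt = 1.
Sum = 1·[12 + 14 + 16 + 18] = 60.

60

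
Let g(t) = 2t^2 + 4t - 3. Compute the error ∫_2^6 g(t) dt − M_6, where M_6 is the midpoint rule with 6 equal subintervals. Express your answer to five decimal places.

0.29630

Exact integral: ∫_2^6 g(t) dt ≈ 190.6666667.
M_6 ≈ 190.3703704.
Error ≈ 190.6666667 − 190.3703704 ≈ 0.29630.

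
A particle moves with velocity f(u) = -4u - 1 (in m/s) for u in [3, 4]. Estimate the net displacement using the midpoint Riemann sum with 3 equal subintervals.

Δu = (4 − 3)/3 = 1/3.
Midpoints: 19/6, 3.5, 23/6.
f(19/6) = -41/3, f(3.5) = -15, f(23/6) = -49/3.
Sum = Δu · [f(19/6) + f(3.5) + f(23/6)].
Sum = -15.

-15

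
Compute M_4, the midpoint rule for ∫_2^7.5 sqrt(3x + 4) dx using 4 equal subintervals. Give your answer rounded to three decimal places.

23.302

Δx = (7.5 − 2)/4 = 1.375.
Midpoints: 2.6875, 4.0625, 5.4375, 6.8125.
f(2.6875) ≈ 3.473, f(4.0625) ≈ 4.023, f(5.4375) ≈ 4.507, f(6.8125) ≈ 4.943.
Sum = Δx · [f(2.6875) + f(4.0625) + f(5.4375) + f(6.8125)].
Sum ≈ 23.302.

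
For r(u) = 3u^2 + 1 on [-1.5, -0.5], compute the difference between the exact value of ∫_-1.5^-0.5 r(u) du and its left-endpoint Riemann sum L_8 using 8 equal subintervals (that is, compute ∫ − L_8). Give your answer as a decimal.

Exact integral: ∫_-1.5^-0.5 r(u) du = 4.25.
L_8 = 4.6328125.
Error = 4.25 − 4.6328125 = -0.3828125.

-0.3828125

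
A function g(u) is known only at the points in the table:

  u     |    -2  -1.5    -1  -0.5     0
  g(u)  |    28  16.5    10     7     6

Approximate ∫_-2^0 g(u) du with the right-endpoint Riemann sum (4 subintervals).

19.75

Δu = 0.5.
Sum = 0.5·[16.5 + 10 + 7 + 6] = 19.75.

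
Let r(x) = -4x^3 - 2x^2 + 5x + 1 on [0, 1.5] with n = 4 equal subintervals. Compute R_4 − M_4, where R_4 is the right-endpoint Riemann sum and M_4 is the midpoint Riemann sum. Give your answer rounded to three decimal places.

R_4 = -2.54296875.
M_4 ≈ 0.00586.
R_4 − M_4 ≈ -2.549.

-2.549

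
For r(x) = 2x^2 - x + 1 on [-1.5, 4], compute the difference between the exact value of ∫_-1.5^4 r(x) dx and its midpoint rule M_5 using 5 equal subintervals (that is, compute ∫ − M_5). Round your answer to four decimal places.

Exact integral: ∫_-1.5^4 r(x) dx ≈ 43.541667.
M_5 = 42.4325.
Error ≈ 43.541667 − 42.4325 ≈ 1.1092.

1.1092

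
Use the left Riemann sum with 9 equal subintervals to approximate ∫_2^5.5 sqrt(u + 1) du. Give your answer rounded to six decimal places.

7.423658

Δu = (5.5 − 2)/9 = 7/18.
Left endpoints: 2, 43/18, 25/9, 19/6, 32/9, 71/18, 13/3, 85/18, 46/9.
f(2) ≈ 1.732051, f(43/18) ≈ 1.840894, f(25/9) ≈ 1.943651, f(19/6) ≈ 2.041241, f(32/9) ≈ 2.134375, f(71/18) ≈ 2.223611, f(13/3) ≈ 2.309401, f(85/18) ≈ 2.392117, f(46/9) ≈ 2.472066.
Sum = Δu · [f(2) + f(43/18) + f(25/9) + ...].
Sum ≈ 7.423658.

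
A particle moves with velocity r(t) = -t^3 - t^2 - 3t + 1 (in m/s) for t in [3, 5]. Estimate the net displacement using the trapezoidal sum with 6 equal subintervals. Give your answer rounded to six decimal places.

-191.148148

Δt = (5 − 3)/6 = 1/3.
r(3) = -44, r(10/3) = -1543/27, r(11/3) = -1964/27, r(4) = -91, r(13/3) = -3028/27, r(14/3) = -3683/27, r(5) = -164.
T_6 = (Δt/2)·[r(t_0) + 2r(t_1) + ... + 2r(t_{5}) + r(t_6)].
Sum ≈ -191.148148.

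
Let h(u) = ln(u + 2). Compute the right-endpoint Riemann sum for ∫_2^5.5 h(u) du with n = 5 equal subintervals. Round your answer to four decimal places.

6.2819

Δu = (5.5 − 2)/5 = 0.7.
Right endpoints: 2.7, 3.4, 4.1, 4.8, 5.5.
h(2.7) ≈ 1.5476, h(3.4) ≈ 1.6864, h(4.1) ≈ 1.8083, h(4.8) ≈ 1.9169, h(5.5) ≈ 2.0149.
Sum = Δu · [h(2.7) + h(3.4) + h(4.1) + h(4.8) + h(5.5)].
Sum ≈ 6.2819.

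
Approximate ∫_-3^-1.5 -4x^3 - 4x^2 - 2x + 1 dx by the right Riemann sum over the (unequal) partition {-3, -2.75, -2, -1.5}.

Subinterval widths: 0.25, 0.75, 0.5.
Right endpoints: -2.75, -2, -1.5.
f(-2.75) = 59.4375, f(-2) = 21, f(-1.5) = 8.5.
Sum = Σ Δx_i · f(x_i).
Sum = 34.859375.

34.859375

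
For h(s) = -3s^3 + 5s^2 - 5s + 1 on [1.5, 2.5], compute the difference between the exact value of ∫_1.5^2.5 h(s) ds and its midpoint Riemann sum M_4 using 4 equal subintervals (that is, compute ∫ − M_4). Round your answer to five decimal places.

Exact integral: ∫_1.5^2.5 h(s) ds ≈ -14.0833333.
M_4 = -14.015625.
Error ≈ -14.0833333 − (-14.015625) ≈ -0.06771.

-0.06771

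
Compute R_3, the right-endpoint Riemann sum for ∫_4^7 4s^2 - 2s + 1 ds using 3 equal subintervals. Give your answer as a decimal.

Δs = (7 − 4)/3 = 1.
Right endpoints: 5, 6, 7.
f(5) = 91, f(6) = 133, f(7) = 183.
Sum = Δs · [f(5) + f(6) + f(7)].
Sum = 407.

407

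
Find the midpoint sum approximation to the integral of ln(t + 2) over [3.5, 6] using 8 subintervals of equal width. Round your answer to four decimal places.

4.7596

Δt = (6 − 3.5)/8 = 0.3125.
Midpoints: 3.65625, 3.96875, 4.28125, 4.59375, 4.90625, 5.21875, 5.53125, 5.84375.
f(3.65625) ≈ 1.7328, f(3.96875) ≈ 1.7865, f(4.28125) ≈ 1.8376, f(4.59375) ≈ 1.8861, f(4.90625) ≈ 1.9324, f(5.21875) ≈ 1.9767, f(5.53125) ≈ 2.0191, f(5.84375) ≈ 2.0597.
Sum = Δt · [f(3.65625) + f(3.96875) + f(4.28125) + ...].
Sum ≈ 4.7596.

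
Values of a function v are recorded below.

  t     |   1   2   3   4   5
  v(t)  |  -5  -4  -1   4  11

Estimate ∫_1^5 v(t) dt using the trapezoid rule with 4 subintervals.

Δt = 1.
T_4 = (1/2)·[(-5) + 2·(-4) + 2·(-1) + 2·4 + 11] = 2.

2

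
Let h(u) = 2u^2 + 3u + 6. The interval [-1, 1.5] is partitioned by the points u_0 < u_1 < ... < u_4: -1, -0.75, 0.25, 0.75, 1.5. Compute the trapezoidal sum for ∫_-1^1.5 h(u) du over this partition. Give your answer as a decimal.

Subinterval widths: 0.25, 1, 0.5, 0.75.
h(-1) = 5, h(-0.75) = 4.875, h(0.25) = 6.875, h(0.75) = 9.375, h(1.5) = 15.
On each subinterval the trapezoid contributes (Δu_i/2)·[h(u_{i-1}) + h(u_i)].
Sum = 20.3125.

20.3125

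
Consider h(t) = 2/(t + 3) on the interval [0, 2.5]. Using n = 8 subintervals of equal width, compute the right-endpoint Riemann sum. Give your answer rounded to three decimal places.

Δt = (2.5 − 0)/8 = 0.3125.
Right endpoints: 0.3125, 0.625, 0.9375, 1.25, 1.5625, 1.875, 2.1875, 2.5.
h(0.3125) = 32/53, h(0.625) = 16/29, h(0.9375) = 32/63, h(1.25) = 8/17, h(1.5625) = 32/73, h(1.875) = 16/39, h(2.1875) = 32/83, h(2.5) = 4/11.
Sum = Δt · [h(0.3125) + h(0.625) + h(0.9375) + ...].
Sum ≈ 1.166.

1.166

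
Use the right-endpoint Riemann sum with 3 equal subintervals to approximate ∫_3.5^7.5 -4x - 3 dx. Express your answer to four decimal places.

-110.6667

Δx = (7.5 − 3.5)/3 = 4/3.
Right endpoints: 29/6, 37/6, 7.5.
f(29/6) = -67/3, f(37/6) = -83/3, f(7.5) = -33.
Sum = Δx · [f(29/6) + f(37/6) + f(7.5)].
Sum ≈ -110.6667.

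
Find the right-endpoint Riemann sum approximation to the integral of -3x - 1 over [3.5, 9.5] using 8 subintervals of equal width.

Δx = (9.5 − 3.5)/8 = 0.75.
Right endpoints: 4.25, 5, 5.75, 6.5, 7.25, 8, 8.75, 9.5.
f(4.25) = -13.75, f(5) = -16, f(5.75) = -18.25, f(6.5) = -20.5, f(7.25) = -22.75, f(8) = -25, f(8.75) = -27.25, f(9.5) = -29.5.
Sum = Δx · [f(4.25) + f(5) + f(5.75) + ...].
Sum = -129.75.

-129.75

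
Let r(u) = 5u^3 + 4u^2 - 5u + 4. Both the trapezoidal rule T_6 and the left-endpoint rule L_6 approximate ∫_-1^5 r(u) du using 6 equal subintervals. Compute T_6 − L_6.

T_6 = 946.
L_6 = 598.
T_6 − L_6 = 348.

348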